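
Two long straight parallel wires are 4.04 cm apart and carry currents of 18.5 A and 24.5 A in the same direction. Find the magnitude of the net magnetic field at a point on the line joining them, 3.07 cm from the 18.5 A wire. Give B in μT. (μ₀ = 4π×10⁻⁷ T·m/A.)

Each long wire gives B = μ₀I/(2πd). Distances are d₁ = 0.0307 m and d₂ = 0.0097 m.
B₁ = 1.21×10⁻⁴ T, B₂ = 5.05×10⁻⁴ T.
Between parallel currents the two contributions point in opposite directions, so they subtract. B = |B₁ − B₂| = |1.21×10⁻⁴ − 5.05×10⁻⁴| = 3.85×10⁻⁴ T.

B ≈ 385 μT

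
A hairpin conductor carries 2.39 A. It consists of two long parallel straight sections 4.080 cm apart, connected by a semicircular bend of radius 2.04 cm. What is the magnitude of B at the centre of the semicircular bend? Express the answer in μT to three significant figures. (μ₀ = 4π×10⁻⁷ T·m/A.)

B ≈ 60.2 μT

The semicircular arc contributes B_arc = μ₀I·π/(4πR) = μ₀I/(4R) = 3.68×10⁻⁵ T.
Each semi-infinite lead is at perpendicular distance R = 0.0204 m from the centre, with the perpendicular foot at its near end, so it contributes μ₀I/(4πR); both point the same way, together 2.34×10⁻⁵ T.
Arc and leads all point the same direction: B = 3.68×10⁻⁵ + 2.34×10⁻⁵ = 6.02×10⁻⁵ T.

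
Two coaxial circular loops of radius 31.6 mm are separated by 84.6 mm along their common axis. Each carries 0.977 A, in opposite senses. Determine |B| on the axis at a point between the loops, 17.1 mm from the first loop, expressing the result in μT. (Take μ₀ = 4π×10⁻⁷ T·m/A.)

B ≈ 11.7 μT

Each loop contributes B = μ₀IR²/[2(R²+z²)^(3/2)] on the axis, with z measured from that loop.
Loop 1 (z = 0.0171 m): B₁ = 1.32×10⁻⁵ T. Loop 2 (z = 0.0675 m): B₂ = 1.48×10⁻⁶ T.
The fields oppose: B = |B₁ − B₂| = 1.17×10⁻⁵ T.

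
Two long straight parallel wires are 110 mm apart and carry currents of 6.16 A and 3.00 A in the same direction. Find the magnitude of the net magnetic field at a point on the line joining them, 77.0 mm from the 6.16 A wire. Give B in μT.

Each long wire gives B = μ₀I/(2πd). Distances are d₁ = 0.077 m and d₂ = 0.033 m.
B₁ = 1.60×10⁻⁵ T, B₂ = 1.82×10⁻⁵ T.
Between parallel currents the two contributions point in opposite directions, so they subtract. B = |B₁ − B₂| = |1.60×10⁻⁵ − 1.82×10⁻⁵| = 2.18×10⁻⁶ T.

B ≈ 2.18 μT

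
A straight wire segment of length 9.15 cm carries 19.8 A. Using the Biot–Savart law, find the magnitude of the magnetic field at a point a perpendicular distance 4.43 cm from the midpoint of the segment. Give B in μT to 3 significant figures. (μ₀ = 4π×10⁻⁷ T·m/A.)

B ≈ 64.2 μT

For a finite straight segment, B = (μ₀I/4πd)(sinθ₁ + sinθ₂), where θ₁, θ₂ are the angles from the perpendicular to each end.
The perpendicular from the point meets the wire at its midpoint, so each end is L/2 = 0.04575 m away along the wire.
sinθ₁ = 0.04575/√(0.04575²+0.0443²) = 0.7184; sinθ₂ = 0.04575/√(0.04575²+0.0443²) = 0.7184.
B = (4π×10⁻⁷ × 19.8) / (4π × 0.0443) × (0.7184 + 0.7184) = 6.42×10⁻⁵ T.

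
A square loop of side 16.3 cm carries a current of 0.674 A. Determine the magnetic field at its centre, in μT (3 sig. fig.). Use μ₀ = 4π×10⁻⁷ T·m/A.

B ≈ 4.68 μT

Each side is a finite straight segment at perpendicular distance d = a/(2 tan(π/4)) = 0.0815 m from the centre, with end-angles ±π/4.
One side contributes B₁ = (μ₀I/4πd)·2 sin(π/4) = 1.17×10⁻⁶ T.
All 4 sides add in the same direction: B = 4 × 1.17×10⁻⁶ = 4.68×10⁻⁶ T.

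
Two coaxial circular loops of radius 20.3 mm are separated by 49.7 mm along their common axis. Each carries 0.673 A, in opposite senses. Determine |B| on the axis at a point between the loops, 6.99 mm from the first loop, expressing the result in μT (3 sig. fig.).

B ≈ 16.0 μT

Each loop contributes B = μ₀IR²/[2(R²+z²)^(3/2)] on the axis, with z measured from that loop.
Loop 1 (z = 0.00699 m): B₁ = 1.76×10⁻⁵ T. Loop 2 (z = 0.04271 m): B₂ = 1.65×10⁻⁶ T.
The fields oppose: B = |B₁ − B₂| = 1.60×10⁻⁵ T.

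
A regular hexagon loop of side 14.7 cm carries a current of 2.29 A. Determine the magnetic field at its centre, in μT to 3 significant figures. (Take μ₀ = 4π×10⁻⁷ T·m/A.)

Each side is a finite straight segment at perpendicular distance d = a/(2 tan(π/6)) = 0.1273 m from the centre, with end-angles ±π/6.
One side contributes B₁ = (μ₀I/4πd)·2 sin(π/6) = 1.80×10⁻⁶ T.
All 6 sides add in the same direction: B = 6 × 1.80×10⁻⁶ = 1.08×10⁻⁵ T.

B ≈ 10.8 μT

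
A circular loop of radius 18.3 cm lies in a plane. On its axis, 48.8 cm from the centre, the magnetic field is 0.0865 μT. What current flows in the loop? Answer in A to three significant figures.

On the axis of a loop, B = μ₀IR²/[2(R²+z²)^(3/2)], so I = 2B(R²+z²)^(3/2)/(μ₀R²).
R² + z² = 0.03349 + 0.2381 = 0.2716 m²; raised to 3/2 gives 0.142 m³.
I = 2 × 8.65×10⁻⁸ × 0.142 / (1.26×10⁻⁶ × 0.03349) = 0.582 A.

I ≈ 0.582 A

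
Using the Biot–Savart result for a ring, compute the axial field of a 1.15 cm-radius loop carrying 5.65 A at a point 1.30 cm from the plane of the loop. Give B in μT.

On the axis of a circular loop, B = μ₀IR² / [2(R²+z²)^(3/2)].
R² + z² = (0.0115)² + (0.013)² = 0.0003013 m², and (R²+z²)^(3/2) = 5.23×10⁻⁶ m³.
B = (4π×10⁻⁷ × 5.65 × 0.0001322) / (2 × 5.23×10⁻⁶) = 8.98×10⁻⁵ T.

B ≈ 89.8 μT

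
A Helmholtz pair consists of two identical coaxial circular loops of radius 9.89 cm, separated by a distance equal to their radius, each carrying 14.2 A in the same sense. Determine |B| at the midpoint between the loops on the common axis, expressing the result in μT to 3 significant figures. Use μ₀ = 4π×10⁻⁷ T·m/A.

Each loop contributes B = μ₀IR²/[2(R²+z²)^(3/2)] on the axis, with z measured from that loop.
Loop 1 (z = 0.04945 m): B₁ = 6.46×10⁻⁵ T. Loop 2 (z = 0.04945 m): B₂ = 6.46×10⁻⁵ T.
The fields add: B = B₁ + B₂ = 1.29×10⁻⁴ T.

B ≈ 129 μT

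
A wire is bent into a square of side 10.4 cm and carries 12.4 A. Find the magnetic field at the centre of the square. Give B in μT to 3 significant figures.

B ≈ 135 μT

Each side is a finite straight segment at perpendicular distance d = a/(2 tan(π/4)) = 0.052 m from the centre, with end-angles ±π/4.
One side contributes B₁ = (μ₀I/4πd)·2 sin(π/4) = 3.37×10⁻⁵ T.
All 4 sides add in the same direction: B = 4 × 3.37×10⁻⁵ = 1.35×10⁻⁴ T.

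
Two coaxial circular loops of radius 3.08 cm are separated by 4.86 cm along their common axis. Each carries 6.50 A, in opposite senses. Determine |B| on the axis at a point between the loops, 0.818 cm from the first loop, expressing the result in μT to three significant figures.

B ≈ 90.2 μT

Each loop contributes B = μ₀IR²/[2(R²+z²)^(3/2)] on the axis, with z measured from that loop.
Loop 1 (z = 0.00818 m): B₁ = 1.20×10⁻⁴ T. Loop 2 (z = 0.04042 m): B₂ = 2.95×10⁻⁵ T.
The fields oppose: B = |B₁ − B₂| = 9.02×10⁻⁵ T.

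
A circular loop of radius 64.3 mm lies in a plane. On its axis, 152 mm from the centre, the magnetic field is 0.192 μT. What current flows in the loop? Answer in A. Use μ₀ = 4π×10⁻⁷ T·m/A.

I ≈ 0.332 A

On the axis of a loop, B = μ₀IR²/[2(R²+z²)^(3/2)], so I = 2B(R²+z²)^(3/2)/(μ₀R²).
R² + z² = 0.004134 + 0.0231 = 0.02724 m²; raised to 3/2 gives 4.50×10⁻³ m³.
I = 2 × 1.92×10⁻⁷ × 4.50×10⁻³ / (1.26×10⁻⁶ × 0.004134) = 0.332 A.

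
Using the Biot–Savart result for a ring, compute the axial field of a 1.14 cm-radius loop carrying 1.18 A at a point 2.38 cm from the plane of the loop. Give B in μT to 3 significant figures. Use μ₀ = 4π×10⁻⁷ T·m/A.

B ≈ 5.24 μT

On the axis of a circular loop, B = μ₀IR² / [2(R²+z²)^(3/2)].
R² + z² = (0.0114)² + (0.0238)² = 0.0006964 m², and (R²+z²)^(3/2) = 1.84×10⁻⁵ m³.
B = (4π×10⁻⁷ × 1.18 × 0.00013) / (2 × 1.84×10⁻⁵) = 5.24×10⁻⁶ T.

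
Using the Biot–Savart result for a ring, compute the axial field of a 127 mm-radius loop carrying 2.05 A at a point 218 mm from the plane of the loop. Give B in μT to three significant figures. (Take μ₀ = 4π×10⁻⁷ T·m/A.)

On the axis of a circular loop, B = μ₀IR² / [2(R²+z²)^(3/2)].
R² + z² = (0.127)² + (0.218)² = 0.06365 m², and (R²+z²)^(3/2) = 1.61×10⁻² m³.
B = (4π×10⁻⁷ × 2.05 × 0.01613) / (2 × 1.61×10⁻²) = 1.29×10⁻⁶ T.

B ≈ 1.29 μT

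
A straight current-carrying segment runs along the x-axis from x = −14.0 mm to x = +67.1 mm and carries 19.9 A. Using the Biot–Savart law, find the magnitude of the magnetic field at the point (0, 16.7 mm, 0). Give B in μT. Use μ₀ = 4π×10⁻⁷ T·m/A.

For a finite straight segment, B = (μ₀I/4πd)(sinθ₁ + sinθ₂), where θ₁, θ₂ are the angles from the perpendicular to each end.
The perpendicular distance is d = 0.0167 m; the end-offsets along the wire are a = 0.014 m and b = 0.0671 m.
sinθ₁ = 0.014/√(0.014²+0.0167²) = 0.6424; sinθ₂ = 0.0671/√(0.0671²+0.0167²) = 0.9704.
B = (4π×10⁻⁷ × 19.9) / (4π × 0.0167) × (0.6424 + 0.9704) = 1.92×10⁻⁴ T.

B ≈ 192 μT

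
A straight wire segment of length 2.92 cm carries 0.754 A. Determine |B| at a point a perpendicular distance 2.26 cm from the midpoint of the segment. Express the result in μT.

For a finite straight segment, B = (μ₀I/4πd)(sinθ₁ + sinθ₂), where θ₁, θ₂ are the angles from the perpendicular to each end.
The perpendicular from the point meets the wire at its midpoint, so each end is L/2 = 0.0146 m away along the wire.
sinθ₁ = 0.0146/√(0.0146²+0.0226²) = 0.5426; sinθ₂ = 0.0146/√(0.0146²+0.0226²) = 0.5426.
B = (4π×10⁻⁷ × 0.754) / (4π × 0.0226) × (0.5426 + 0.5426) = 3.62×10⁻⁶ T.

B ≈ 3.62 μT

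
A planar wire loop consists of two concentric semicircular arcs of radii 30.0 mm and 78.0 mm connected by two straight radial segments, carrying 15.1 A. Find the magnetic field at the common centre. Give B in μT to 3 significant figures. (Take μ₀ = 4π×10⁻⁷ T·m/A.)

The radial connectors point toward the centre, so dl × r̂ = 0 and they contribute nothing.
Each semicircle gives μ₀I/(4R): inner arc 1.58×10⁻⁴ T, outer arc 6.08×10⁻⁵ T.
The two arcs carry current in opposite angular senses, so their fields oppose: B = |1.58×10⁻⁴ − 6.08×10⁻⁵| = 9.73×10⁻⁵ T.

B ≈ 97.3 μT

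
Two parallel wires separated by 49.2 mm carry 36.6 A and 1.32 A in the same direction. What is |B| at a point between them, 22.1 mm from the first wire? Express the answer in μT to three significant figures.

Each long wire gives B = μ₀I/(2πd). Distances are d₁ = 0.0221 m and d₂ = 0.0271 m.
B₁ = 3.31×10⁻⁴ T, B₂ = 9.74×10⁻⁶ T.
Between parallel currents the two contributions point in opposite directions, so they subtract. B = |B₁ − B₂| = |3.31×10⁻⁴ − 9.74×10⁻⁶| = 3.21×10⁻⁴ T.

B ≈ 321 μT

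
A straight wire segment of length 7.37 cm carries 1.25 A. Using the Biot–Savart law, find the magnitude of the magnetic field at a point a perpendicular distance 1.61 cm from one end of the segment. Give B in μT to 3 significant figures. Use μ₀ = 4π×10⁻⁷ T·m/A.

For a finite straight segment, B = (μ₀I/4πd)(sinθ₁ + sinθ₂), where θ₁, θ₂ are the angles from the perpendicular to each end.
The perpendicular foot is at one end, so the two end-offsets along the wire are 0 and L = 0.0737 m.
sinθ₁ = 0/√(0²+0.0161²) = 0.0000; sinθ₂ = 0.0737/√(0.0737²+0.0161²) = 0.9770.
B = (4π×10⁻⁷ × 1.25) / (4π × 0.0161) × (0.0000 + 0.9770) = 7.59×10⁻⁶ T.

B ≈ 7.59 μT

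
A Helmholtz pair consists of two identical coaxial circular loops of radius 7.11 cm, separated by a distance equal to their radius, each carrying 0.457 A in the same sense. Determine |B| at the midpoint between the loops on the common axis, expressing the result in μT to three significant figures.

B ≈ 5.78 μT

Each loop contributes B = μ₀IR²/[2(R²+z²)^(3/2)] on the axis, with z measured from that loop.
Loop 1 (z = 0.03555 m): B₁ = 2.89×10⁻⁶ T. Loop 2 (z = 0.03555 m): B₂ = 2.89×10⁻⁶ T.
The fields add: B = B₁ + B₂ = 5.78×10⁻⁶ T.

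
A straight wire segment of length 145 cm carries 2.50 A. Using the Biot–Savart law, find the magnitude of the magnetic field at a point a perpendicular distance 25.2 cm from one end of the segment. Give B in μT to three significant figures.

For a finite straight segment, B = (μ₀I/4πd)(sinθ₁ + sinθ₂), where θ₁, θ₂ are the angles from the perpendicular to each end.
The perpendicular foot is at one end, so the two end-offsets along the wire are 0 and L = 1.45 m.
sinθ₁ = 0/√(0²+0.252²) = 0.0000; sinθ₂ = 1.45/√(1.45²+0.252²) = 0.9852.
B = (4π×10⁻⁷ × 2.50) / (4π × 0.252) × (0.0000 + 0.9852) = 9.77×10⁻⁷ T.

B ≈ 0.977 μT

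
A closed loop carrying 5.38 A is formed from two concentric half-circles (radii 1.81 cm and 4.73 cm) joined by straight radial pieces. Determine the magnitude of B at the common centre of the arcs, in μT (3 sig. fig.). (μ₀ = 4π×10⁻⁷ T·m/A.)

The radial connectors point toward the centre, so dl × r̂ = 0 and they contribute nothing.
Each semicircle gives μ₀I/(4R): inner arc 9.34×10⁻⁵ T, outer arc 3.57×10⁻⁵ T.
The two arcs carry current in opposite angular senses, so their fields oppose: B = |9.34×10⁻⁵ − 3.57×10⁻⁵| = 5.76×10⁻⁵ T.

B ≈ 57.6 μT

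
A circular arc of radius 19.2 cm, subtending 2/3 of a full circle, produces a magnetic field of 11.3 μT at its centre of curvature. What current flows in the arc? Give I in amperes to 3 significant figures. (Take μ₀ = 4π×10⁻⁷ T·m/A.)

For a circular arc, B = μ₀Iφ/(4πR) with φ in radians; here φ = 4.189 rad.
So I = 4πRB/(μ₀φ) = 4π × 0.192 × 1.13×10⁻⁵ / (4π×10⁻⁷ × 4.189) = 5.18 A.

I ≈ 5.18 A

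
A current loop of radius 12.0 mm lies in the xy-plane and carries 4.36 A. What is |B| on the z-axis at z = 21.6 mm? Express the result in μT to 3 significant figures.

B ≈ 26.1 μT

On the axis of a circular loop, B = μ₀IR² / [2(R²+z²)^(3/2)].
R² + z² = (0.012)² + (0.0216)² = 0.0006106 m², and (R²+z²)^(3/2) = 1.51×10⁻⁵ m³.
B = (4π×10⁻⁷ × 4.36 × 0.000144) / (2 × 1.51×10⁻⁵) = 2.61×10⁻⁵ T.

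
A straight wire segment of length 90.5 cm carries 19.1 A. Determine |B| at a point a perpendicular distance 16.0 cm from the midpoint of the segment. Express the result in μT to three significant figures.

B ≈ 22.5 μT

For a finite straight segment, B = (μ₀I/4πd)(sinθ₁ + sinθ₂), where θ₁, θ₂ are the angles from the perpendicular to each end.
The perpendicular from the point meets the wire at its midpoint, so each end is L/2 = 0.4525 m away along the wire.
sinθ₁ = 0.4525/√(0.4525²+0.16²) = 0.9428; sinθ₂ = 0.4525/√(0.4525²+0.16²) = 0.9428.
B = (4π×10⁻⁷ × 19.1) / (4π × 0.16) × (0.9428 + 0.9428) = 2.25×10⁻⁵ T.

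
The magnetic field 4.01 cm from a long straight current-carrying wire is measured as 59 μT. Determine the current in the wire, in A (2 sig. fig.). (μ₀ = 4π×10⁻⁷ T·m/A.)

I ≈ 12 A

For a long straight wire B = μ₀I/(2πd), so I = 2πdB/μ₀.
I = 2π × 0.0401 × 5.90×10⁻⁵ / (4π×10⁻⁷) = 11.8 A.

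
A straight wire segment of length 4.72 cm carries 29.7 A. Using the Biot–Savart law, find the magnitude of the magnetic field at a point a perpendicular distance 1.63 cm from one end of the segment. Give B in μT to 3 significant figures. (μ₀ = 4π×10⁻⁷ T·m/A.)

For a finite straight segment, B = (μ₀I/4πd)(sinθ₁ + sinθ₂), where θ₁, θ₂ are the angles from the perpendicular to each end.
The perpendicular foot is at one end, so the two end-offsets along the wire are 0 and L = 0.0472 m.
sinθ₁ = 0/√(0²+0.0163²) = 0.0000; sinθ₂ = 0.0472/√(0.0472²+0.0163²) = 0.9452.
B = (4π×10⁻⁷ × 29.7) / (4π × 0.0163) × (0.0000 + 0.9452) = 1.72×10⁻⁴ T.

B ≈ 172 μT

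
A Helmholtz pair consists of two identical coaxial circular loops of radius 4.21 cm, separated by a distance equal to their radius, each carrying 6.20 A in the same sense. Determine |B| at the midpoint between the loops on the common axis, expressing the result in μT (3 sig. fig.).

Each loop contributes B = μ₀IR²/[2(R²+z²)^(3/2)] on the axis, with z measured from that loop.
Loop 1 (z = 0.02105 m): B₁ = 6.62×10⁻⁵ T. Loop 2 (z = 0.02105 m): B₂ = 6.62×10⁻⁵ T.
The fields add: B = B₁ + B₂ = 1.32×10⁻⁴ T.

B ≈ 132 μT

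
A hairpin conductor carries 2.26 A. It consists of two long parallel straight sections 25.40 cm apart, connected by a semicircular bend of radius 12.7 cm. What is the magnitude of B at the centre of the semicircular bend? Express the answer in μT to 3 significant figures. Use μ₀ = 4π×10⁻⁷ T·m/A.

The semicircular arc contributes B_arc = μ₀I·π/(4πR) = μ₀I/(4R) = 5.59×10⁻⁶ T.
Each semi-infinite lead is at perpendicular distance R = 0.127 m from the centre, with the perpendicular foot at its near end, so it contributes μ₀I/(4πR); both point the same way, together 3.56×10⁻⁶ T.
Arc and leads all point the same direction: B = 5.59×10⁻⁶ + 3.56×10⁻⁶ = 9.15×10⁻⁶ T.

B ≈ 9.15 μT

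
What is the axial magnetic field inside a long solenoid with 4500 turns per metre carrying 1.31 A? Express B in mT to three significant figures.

B ≈ 7.41 mT

Inside a long solenoid, B = μ₀nI with n = 4500 turns/m.
B = 4π×10⁻⁷ × 4500 × 1.31 = 7.41×10⁻³ T.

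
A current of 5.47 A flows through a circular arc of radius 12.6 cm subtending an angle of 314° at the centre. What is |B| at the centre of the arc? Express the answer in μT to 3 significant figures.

The Biot–Savart field of a circular arc at its centre is B = μ₀Iφ/(4πR), with φ = 5.48 rad.
B = (4π×10⁻⁷ × 5.47 × 5.48) / (4π × 0.126) = 2.38×10⁻⁵ T.

B ≈ 23.8 μT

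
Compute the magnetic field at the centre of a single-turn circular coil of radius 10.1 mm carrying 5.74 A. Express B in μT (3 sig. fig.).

At the centre of a circular loop the Biot–Savart law gives B = μ₀I/(2R).
B = (4π×10⁻⁷ × 5.74) / (2 × 0.0101) = 3.57×10⁻⁴ T.

B ≈ 357 μT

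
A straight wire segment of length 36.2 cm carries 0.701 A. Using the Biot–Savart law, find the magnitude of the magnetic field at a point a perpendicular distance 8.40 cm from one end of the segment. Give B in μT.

B ≈ 0.813 μT

For a finite straight segment, B = (μ₀I/4πd)(sinθ₁ + sinθ₂), where θ₁, θ₂ are the angles from the perpendicular to each end.
The perpendicular foot is at one end, so the two end-offsets along the wire are 0 and L = 0.362 m.
sinθ₁ = 0/√(0²+0.084²) = 0.0000; sinθ₂ = 0.362/√(0.362²+0.084²) = 0.9741.
B = (4π×10⁻⁷ × 0.701) / (4π × 0.084) × (0.0000 + 0.9741) = 8.13×10⁻⁷ T.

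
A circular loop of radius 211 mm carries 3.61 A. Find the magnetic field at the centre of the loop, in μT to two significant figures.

B ≈ 11 μT

At the centre of a circular loop the Biot–Savart law gives B = μ₀I/(2R).
B = (4π×10⁻⁷ × 3.61) / (2 × 0.211) = 1.07×10⁻⁵ T.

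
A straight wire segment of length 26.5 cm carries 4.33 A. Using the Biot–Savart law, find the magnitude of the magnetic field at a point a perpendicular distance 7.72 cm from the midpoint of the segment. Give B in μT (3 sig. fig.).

B ≈ 9.69 μT

For a finite straight segment, B = (μ₀I/4πd)(sinθ₁ + sinθ₂), where θ₁, θ₂ are the angles from the perpendicular to each end.
The perpendicular from the point meets the wire at its midpoint, so each end is L/2 = 0.1325 m away along the wire.
sinθ₁ = 0.1325/√(0.1325²+0.0772²) = 0.8640; sinθ₂ = 0.1325/√(0.1325²+0.0772²) = 0.8640.
B = (4π×10⁻⁷ × 4.33) / (4π × 0.0772) × (0.8640 + 0.8640) = 9.69×10⁻⁶ T.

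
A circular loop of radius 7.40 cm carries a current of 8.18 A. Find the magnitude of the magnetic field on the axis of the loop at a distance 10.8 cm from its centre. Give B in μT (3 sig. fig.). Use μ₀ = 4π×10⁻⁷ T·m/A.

B ≈ 12.5 μT

On the axis of a circular loop, B = μ₀IR² / [2(R²+z²)^(3/2)].
R² + z² = (0.074)² + (0.108)² = 0.01714 m², and (R²+z²)^(3/2) = 2.24×10⁻³ m³.
B = (4π×10⁻⁷ × 8.18 × 0.005476) / (2 × 2.24×10⁻³) = 1.25×10⁻⁵ T.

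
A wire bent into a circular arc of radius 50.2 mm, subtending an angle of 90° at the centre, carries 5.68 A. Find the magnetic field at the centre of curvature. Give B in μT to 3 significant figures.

The Biot–Savart field of a circular arc at its centre is B = μ₀Iφ/(4πR), with φ = 1.571 rad.
B = (4π×10⁻⁷ × 5.68 × 1.571) / (4π × 0.0502) = 1.78×10⁻⁵ T.

B ≈ 17.8 μT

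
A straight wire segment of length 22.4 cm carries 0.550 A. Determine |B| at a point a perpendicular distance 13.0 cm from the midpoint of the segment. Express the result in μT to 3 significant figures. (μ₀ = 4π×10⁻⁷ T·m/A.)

B ≈ 0.552 μT

For a finite straight segment, B = (μ₀I/4πd)(sinθ₁ + sinθ₂), where θ₁, θ₂ are the angles from the perpendicular to each end.
The perpendicular from the point meets the wire at its midpoint, so each end is L/2 = 0.112 m away along the wire.
sinθ₁ = 0.112/√(0.112²+0.13²) = 0.6527; sinθ₂ = 0.112/√(0.112²+0.13²) = 0.6527.
B = (4π×10⁻⁷ × 0.550) / (4π × 0.13) × (0.6527 + 0.6527) = 5.52×10⁻⁷ T.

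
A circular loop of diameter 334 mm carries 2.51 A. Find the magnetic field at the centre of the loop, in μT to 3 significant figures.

B ≈ 9.44 μT

At the centre of a circular loop the Biot–Savart law gives B = μ₀I/(2R) (so R = 0.167 m).
B = (4π×10⁻⁷ × 2.51) / (2 × 0.167) = 9.44×10⁻⁶ T.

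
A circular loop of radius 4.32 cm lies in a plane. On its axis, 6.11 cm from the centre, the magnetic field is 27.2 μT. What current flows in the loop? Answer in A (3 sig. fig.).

On the axis of a loop, B = μ₀IR²/[2(R²+z²)^(3/2)], so I = 2B(R²+z²)^(3/2)/(μ₀R²).
R² + z² = 0.001866 + 0.003733 = 0.005599 m²; raised to 3/2 gives 4.19×10⁻⁴ m³.
I = 2 × 2.72×10⁻⁵ × 4.19×10⁻⁴ / (1.26×10⁻⁶ × 0.001866) = 9.72 A.

I ≈ 9.72 A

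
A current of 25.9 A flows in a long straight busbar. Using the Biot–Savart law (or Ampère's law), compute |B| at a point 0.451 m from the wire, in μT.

For an infinitely long straight wire, B = μ₀I/(2πd).
B = (4π×10⁻⁷ × 25.9) / (2π × 0.451) = 1.15×10⁻⁵ T.

B ≈ 11.5 μT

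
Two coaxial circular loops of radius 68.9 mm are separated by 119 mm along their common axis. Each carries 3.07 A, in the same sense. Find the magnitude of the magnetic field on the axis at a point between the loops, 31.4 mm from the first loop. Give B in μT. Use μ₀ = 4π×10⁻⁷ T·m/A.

B ≈ 27.7 μT

Each loop contributes B = μ₀IR²/[2(R²+z²)^(3/2)] on the axis, with z measured from that loop.
Loop 1 (z = 0.0314 m): B₁ = 2.11×10⁻⁵ T. Loop 2 (z = 0.0876 m): B₂ = 6.61×10⁻⁶ T.
The fields add: B = B₁ + B₂ = 2.77×10⁻⁵ T.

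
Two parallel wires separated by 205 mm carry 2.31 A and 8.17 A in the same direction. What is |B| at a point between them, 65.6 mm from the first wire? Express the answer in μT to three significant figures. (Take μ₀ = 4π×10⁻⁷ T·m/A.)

Each long wire gives B = μ₀I/(2πd). Distances are d₁ = 0.0656 m and d₂ = 0.1394 m.
B₁ = 7.04×10⁻⁶ T, B₂ = 1.17×10⁻⁵ T.
Between parallel currents the two contributions point in opposite directions, so they subtract. B = |B₁ − B₂| = |7.04×10⁻⁶ − 1.17×10⁻⁵| = 4.68×10⁻⁶ T.

B ≈ 4.68 μT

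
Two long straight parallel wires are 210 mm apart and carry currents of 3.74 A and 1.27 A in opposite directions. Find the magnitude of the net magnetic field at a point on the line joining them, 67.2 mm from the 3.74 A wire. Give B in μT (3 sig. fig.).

Each long wire gives B = μ₀I/(2πd). Distances are d₁ = 0.0672 m and d₂ = 0.1428 m.
B₁ = 1.11×10⁻⁵ T, B₂ = 1.78×10⁻⁶ T.
Between antiparallel currents both contributions point the same way, so they add. B = B₁ + B₂ = 1.11×10⁻⁵ + 1.78×10⁻⁶ = 1.29×10⁻⁵ T.

B ≈ 12.9 μT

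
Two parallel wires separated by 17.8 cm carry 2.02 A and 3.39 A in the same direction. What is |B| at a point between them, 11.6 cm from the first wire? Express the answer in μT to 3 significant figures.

Each long wire gives B = μ₀I/(2πd). Distances are d₁ = 0.116 m and d₂ = 0.062 m.
B₁ = 3.48×10⁻⁶ T, B₂ = 1.09×10⁻⁵ T.
Between parallel currents the two contributions point in opposite directions, so they subtract. B = |B₁ − B₂| = |3.48×10⁻⁶ − 1.09×10⁻⁵| = 7.45×10⁻⁶ T.

B ≈ 7.45 μT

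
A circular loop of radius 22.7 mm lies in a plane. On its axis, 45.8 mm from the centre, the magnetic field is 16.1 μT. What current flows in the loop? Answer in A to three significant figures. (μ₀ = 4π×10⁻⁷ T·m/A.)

I ≈ 6.64 A

On the axis of a loop, B = μ₀IR²/[2(R²+z²)^(3/2)], so I = 2B(R²+z²)^(3/2)/(μ₀R²).
R² + z² = 0.0005153 + 0.002098 = 0.002613 m²; raised to 3/2 gives 1.34×10⁻⁴ m³.
I = 2 × 1.61×10⁻⁵ × 1.34×10⁻⁴ / (1.26×10⁻⁶ × 0.0005153) = 6.64 A.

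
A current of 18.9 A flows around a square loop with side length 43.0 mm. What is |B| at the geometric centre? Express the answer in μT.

B ≈ 497 μT

Each side is a finite straight segment at perpendicular distance d = a/(2 tan(π/4)) = 0.0215 m from the centre, with end-angles ±π/4.
One side contributes B₁ = (μ₀I/4πd)·2 sin(π/4) = 1.24×10⁻⁴ T.
All 4 sides add in the same direction: B = 4 × 1.24×10⁻⁴ = 4.97×10⁻⁴ T.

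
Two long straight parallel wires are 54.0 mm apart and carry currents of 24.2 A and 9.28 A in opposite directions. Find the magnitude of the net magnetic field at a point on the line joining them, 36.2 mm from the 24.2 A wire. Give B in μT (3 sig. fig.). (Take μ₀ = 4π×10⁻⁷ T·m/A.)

Each long wire gives B = μ₀I/(2πd). Distances are d₁ = 0.0362 m and d₂ = 0.0178 m.
B₁ = 1.34×10⁻⁴ T, B₂ = 1.04×10⁻⁴ T.
Between antiparallel currents both contributions point the same way, so they add. B = B₁ + B₂ = 1.34×10⁻⁴ + 1.04×10⁻⁴ = 2.38×10⁻⁴ T.

B ≈ 238 μT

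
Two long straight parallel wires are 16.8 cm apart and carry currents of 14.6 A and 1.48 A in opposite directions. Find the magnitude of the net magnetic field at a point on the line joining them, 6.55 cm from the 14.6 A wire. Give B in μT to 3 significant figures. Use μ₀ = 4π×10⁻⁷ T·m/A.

Each long wire gives B = μ₀I/(2πd). Distances are d₁ = 0.0655 m and d₂ = 0.1025 m.
B₁ = 4.46×10⁻⁵ T, B₂ = 2.89×10⁻⁶ T.
Between antiparallel currents both contributions point the same way, so they add. B = B₁ + B₂ = 4.46×10⁻⁵ + 2.89×10⁻⁶ = 4.75×10⁻⁵ T.

B ≈ 47.5 μT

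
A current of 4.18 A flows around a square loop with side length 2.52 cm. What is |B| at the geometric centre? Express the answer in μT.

Each side is a finite straight segment at perpendicular distance d = a/(2 tan(π/4)) = 0.0126 m from the centre, with end-angles ±π/4.
One side contributes B₁ = (μ₀I/4πd)·2 sin(π/4) = 4.69×10⁻⁵ T.
All 4 sides add in the same direction: B = 4 × 4.69×10⁻⁵ = 1.88×10⁻⁴ T.

B ≈ 188 μT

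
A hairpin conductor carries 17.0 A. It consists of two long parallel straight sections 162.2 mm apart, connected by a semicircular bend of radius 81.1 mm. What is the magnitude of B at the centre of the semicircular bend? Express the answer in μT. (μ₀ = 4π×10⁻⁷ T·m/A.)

The semicircular arc contributes B_arc = μ₀I·π/(4πR) = μ₀I/(4R) = 6.59×10⁻⁵ T.
Each semi-infinite lead is at perpendicular distance R = 0.0811 m from the centre, with the perpendicular foot at its near end, so it contributes μ₀I/(4πR); both point the same way, together 4.19×10⁻⁵ T.
Arc and leads all point the same direction: B = 6.59×10⁻⁵ + 4.19×10⁻⁵ = 1.08×10⁻⁴ T.

B ≈ 108 μT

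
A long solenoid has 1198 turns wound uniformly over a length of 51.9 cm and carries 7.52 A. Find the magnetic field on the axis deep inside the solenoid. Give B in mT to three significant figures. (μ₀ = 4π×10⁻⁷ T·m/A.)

Inside a long solenoid, B = μ₀nI with n = 2308 turns/m.
B = 4π×10⁻⁷ × 2308 × 7.52 = 2.18×10⁻² T.

B ≈ 21.8 mT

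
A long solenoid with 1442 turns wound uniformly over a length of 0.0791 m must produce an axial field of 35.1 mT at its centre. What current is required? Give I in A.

Inside a long solenoid B = μ₀nI with n = 1.823×10⁴ m⁻¹, so I = B/(μ₀n).
I = 3.51×10⁻² / (4π×10⁻⁷ × 1.823×10⁴) = 1.53 A.

I ≈ 1.53 A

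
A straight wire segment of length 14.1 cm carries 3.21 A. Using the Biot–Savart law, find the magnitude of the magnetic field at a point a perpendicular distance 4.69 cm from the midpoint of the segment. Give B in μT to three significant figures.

For a finite straight segment, B = (μ₀I/4πd)(sinθ₁ + sinθ₂), where θ₁, θ₂ are the angles from the perpendicular to each end.
The perpendicular from the point meets the wire at its midpoint, so each end is L/2 = 0.0705 m away along the wire.
sinθ₁ = 0.0705/√(0.0705²+0.0469²) = 0.8326; sinθ₂ = 0.0705/√(0.0705²+0.0469²) = 0.8326.
B = (4π×10⁻⁷ × 3.21) / (4π × 0.0469) × (0.8326 + 0.8326) = 1.14×10⁻⁵ T.

B ≈ 11.4 μT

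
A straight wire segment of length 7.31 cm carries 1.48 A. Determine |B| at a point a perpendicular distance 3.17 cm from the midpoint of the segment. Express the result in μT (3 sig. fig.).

B ≈ 7.05 μT

For a finite straight segment, B = (μ₀I/4πd)(sinθ₁ + sinθ₂), where θ₁, θ₂ are the angles from the perpendicular to each end.
The perpendicular from the point meets the wire at its midpoint, so each end is L/2 = 0.03655 m away along the wire.
sinθ₁ = 0.03655/√(0.03655²+0.0317²) = 0.7555; sinθ₂ = 0.03655/√(0.03655²+0.0317²) = 0.7555.
B = (4π×10⁻⁷ × 1.48) / (4π × 0.0317) × (0.7555 + 0.7555) = 7.05×10⁻⁶ T.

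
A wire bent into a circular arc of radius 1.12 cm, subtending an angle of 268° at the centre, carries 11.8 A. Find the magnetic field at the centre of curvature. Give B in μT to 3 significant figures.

The Biot–Savart field of a circular arc at its centre is B = μ₀Iφ/(4πR), with φ = 4.677 rad.
B = (4π×10⁻⁷ × 11.8 × 4.677) / (4π × 0.0112) = 4.93×10⁻⁴ T.

B ≈ 493 μT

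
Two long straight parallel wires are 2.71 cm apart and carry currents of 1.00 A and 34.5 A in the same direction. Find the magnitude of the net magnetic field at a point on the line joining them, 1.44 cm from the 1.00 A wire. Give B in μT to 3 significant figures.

Each long wire gives B = μ₀I/(2πd). Distances are d₁ = 0.0144 m and d₂ = 0.0127 m.
B₁ = 1.39×10⁻⁵ T, B₂ = 5.43×10⁻⁴ T.
Between parallel currents the two contributions point in opposite directions, so they subtract. B = |B₁ − B₂| = |1.39×10⁻⁵ − 5.43×10⁻⁴| = 5.29×10⁻⁴ T.

B ≈ 529 μT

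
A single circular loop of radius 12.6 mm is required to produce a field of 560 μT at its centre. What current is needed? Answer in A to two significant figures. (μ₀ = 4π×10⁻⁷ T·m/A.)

I ≈ 11 A

At the centre of a circular loop B = μ₀I/(2R), so I = 2RB/μ₀.
With R = 0.0126 m, I = 2 × 0.0126 × 5.60×10⁻⁴ / (4π×10⁻⁷) = 11.2 A.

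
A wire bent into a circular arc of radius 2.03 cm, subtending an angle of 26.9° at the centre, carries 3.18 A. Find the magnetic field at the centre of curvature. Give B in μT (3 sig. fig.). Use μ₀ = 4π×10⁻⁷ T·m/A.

B ≈ 7.35 μT

The Biot–Savart field of a circular arc at its centre is B = μ₀Iφ/(4πR), with φ = 0.4695 rad.
B = (4π×10⁻⁷ × 3.18 × 0.4695) / (4π × 0.0203) = 7.35×10⁻⁶ T.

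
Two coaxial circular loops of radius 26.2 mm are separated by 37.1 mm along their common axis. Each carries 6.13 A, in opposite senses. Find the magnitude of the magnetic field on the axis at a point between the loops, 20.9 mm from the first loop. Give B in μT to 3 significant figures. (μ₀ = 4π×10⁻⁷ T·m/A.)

B ≈ 20.2 μT

Each loop contributes B = μ₀IR²/[2(R²+z²)^(3/2)] on the axis, with z measured from that loop.
Loop 1 (z = 0.0209 m): B₁ = 7.02×10⁻⁵ T. Loop 2 (z = 0.0162 m): B₂ = 9.05×10⁻⁵ T.
The fields oppose: B = |B₁ − B₂| = 2.02×10⁻⁵ T.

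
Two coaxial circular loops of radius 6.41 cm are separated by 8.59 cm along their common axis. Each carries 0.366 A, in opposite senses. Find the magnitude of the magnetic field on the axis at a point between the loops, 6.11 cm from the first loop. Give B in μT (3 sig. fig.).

Each loop contributes B = μ₀IR²/[2(R²+z²)^(3/2)] on the axis, with z measured from that loop.
Loop 1 (z = 0.0611 m): B₁ = 1.36×10⁻⁶ T. Loop 2 (z = 0.0248 m): B₂ = 2.91×10⁻⁶ T.
The fields oppose: B = |B₁ − B₂| = 1.55×10⁻⁶ T.

B ≈ 1.55 μT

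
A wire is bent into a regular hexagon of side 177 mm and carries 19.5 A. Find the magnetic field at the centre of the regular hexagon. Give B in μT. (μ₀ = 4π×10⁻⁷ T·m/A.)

B ≈ 76.3 μT

Each side is a finite straight segment at perpendicular distance d = a/(2 tan(π/6)) = 0.1533 m from the centre, with end-angles ±π/6.
One side contributes B₁ = (μ₀I/4πd)·2 sin(π/6) = 1.27×10⁻⁵ T.
All 6 sides add in the same direction: B = 6 × 1.27×10⁻⁵ = 7.63×10⁻⁵ T.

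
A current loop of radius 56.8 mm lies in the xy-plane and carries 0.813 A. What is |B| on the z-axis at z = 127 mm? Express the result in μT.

On the axis of a circular loop, B = μ₀IR² / [2(R²+z²)^(3/2)].
R² + z² = (0.0568)² + (0.127)² = 0.01936 m², and (R²+z²)^(3/2) = 2.69×10⁻³ m³.
B = (4π×10⁻⁷ × 0.813 × 0.003226) / (2 × 2.69×10⁻³) = 6.12×10⁻⁷ T.

B ≈ 0.612 μT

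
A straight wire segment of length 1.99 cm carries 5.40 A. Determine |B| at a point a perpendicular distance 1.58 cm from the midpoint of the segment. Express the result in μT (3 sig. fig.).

For a finite straight segment, B = (μ₀I/4πd)(sinθ₁ + sinθ₂), where θ₁, θ₂ are the angles from the perpendicular to each end.
The perpendicular from the point meets the wire at its midpoint, so each end is L/2 = 0.00995 m away along the wire.
sinθ₁ = 0.00995/√(0.00995²+0.0158²) = 0.5329; sinθ₂ = 0.00995/√(0.00995²+0.0158²) = 0.5329.
B = (4π×10⁻⁷ × 5.40) / (4π × 0.0158) × (0.5329 + 0.5329) = 3.64×10⁻⁵ T.

B ≈ 36.4 μT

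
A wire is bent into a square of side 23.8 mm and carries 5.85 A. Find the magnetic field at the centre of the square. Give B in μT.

B ≈ 278 μT

Each side is a finite straight segment at perpendicular distance d = a/(2 tan(π/4)) = 0.0119 m from the centre, with end-angles ±π/4.
One side contributes B₁ = (μ₀I/4πd)·2 sin(π/4) = 6.95×10⁻⁵ T.
All 4 sides add in the same direction: B = 4 × 6.95×10⁻⁵ = 2.78×10⁻⁴ T.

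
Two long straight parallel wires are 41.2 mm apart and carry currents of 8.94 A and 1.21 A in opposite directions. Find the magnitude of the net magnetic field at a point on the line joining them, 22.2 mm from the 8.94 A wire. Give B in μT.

B ≈ 93.3 μT

Each long wire gives B = μ₀I/(2πd). Distances are d₁ = 0.0222 m and d₂ = 0.019 m.
B₁ = 8.05×10⁻⁵ T, B₂ = 1.27×10⁻⁵ T.
Between antiparallel currents both contributions point the same way, so they add. B = B₁ + B₂ = 8.05×10⁻⁵ + 1.27×10⁻⁵ = 9.33×10⁻⁵ T.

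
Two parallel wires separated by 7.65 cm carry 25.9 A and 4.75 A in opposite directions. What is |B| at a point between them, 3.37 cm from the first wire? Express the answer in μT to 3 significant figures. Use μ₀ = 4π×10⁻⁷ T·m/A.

Each long wire gives B = μ₀I/(2πd). Distances are d₁ = 0.0337 m and d₂ = 0.0428 m.
B₁ = 1.54×10⁻⁴ T, B₂ = 2.22×10⁻⁵ T.
Between antiparallel currents both contributions point the same way, so they add. B = B₁ + B₂ = 1.54×10⁻⁴ + 2.22×10⁻⁵ = 1.76×10⁻⁴ T.

B ≈ 176 μT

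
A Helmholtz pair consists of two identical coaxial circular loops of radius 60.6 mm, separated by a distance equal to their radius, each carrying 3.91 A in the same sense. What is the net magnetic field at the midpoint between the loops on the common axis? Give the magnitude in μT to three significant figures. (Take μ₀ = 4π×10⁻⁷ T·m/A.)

Each loop contributes B = μ₀IR²/[2(R²+z²)^(3/2)] on the axis, with z measured from that loop.
Loop 1 (z = 0.0303 m): B₁ = 2.90×10⁻⁵ T. Loop 2 (z = 0.0303 m): B₂ = 2.90×10⁻⁵ T.
The fields add: B = B₁ + B₂ = 5.80×10⁻⁵ T.

B ≈ 58.0 μT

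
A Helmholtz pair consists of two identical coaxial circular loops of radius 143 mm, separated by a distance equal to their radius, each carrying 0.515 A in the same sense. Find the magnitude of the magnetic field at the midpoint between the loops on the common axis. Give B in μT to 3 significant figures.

Each loop contributes B = μ₀IR²/[2(R²+z²)^(3/2)] on the axis, with z measured from that loop.
Loop 1 (z = 0.0715 m): B₁ = 1.62×10⁻⁶ T. Loop 2 (z = 0.0715 m): B₂ = 1.62×10⁻⁶ T.
The fields add: B = B₁ + B₂ = 3.24×10⁻⁶ T.

B ≈ 3.24 μT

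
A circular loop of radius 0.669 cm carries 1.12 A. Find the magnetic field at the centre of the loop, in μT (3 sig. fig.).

At the centre of a circular loop the Biot–Savart law gives B = μ₀I/(2R).
B = (4π×10⁻⁷ × 1.12) / (2 × 0.00669) = 1.05×10⁻⁴ T.

B ≈ 105 μT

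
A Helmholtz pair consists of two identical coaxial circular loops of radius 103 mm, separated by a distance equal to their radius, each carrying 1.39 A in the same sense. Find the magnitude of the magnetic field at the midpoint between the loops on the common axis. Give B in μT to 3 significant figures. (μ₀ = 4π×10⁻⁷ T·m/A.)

Each loop contributes B = μ₀IR²/[2(R²+z²)^(3/2)] on the axis, with z measured from that loop.
Loop 1 (z = 0.0515 m): B₁ = 6.07×10⁻⁶ T. Loop 2 (z = 0.0515 m): B₂ = 6.07×10⁻⁶ T.
The fields add: B = B₁ + B₂ = 1.21×10⁻⁵ T.

B ≈ 12.1 μT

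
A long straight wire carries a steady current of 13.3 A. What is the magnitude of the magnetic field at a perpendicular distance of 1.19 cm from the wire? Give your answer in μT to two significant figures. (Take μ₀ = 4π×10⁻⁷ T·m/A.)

For an infinitely long straight wire, B = μ₀I/(2πd).
B = (4π×10⁻⁷ × 13.3) / (2π × 0.0119) = 2.24×10⁻⁴ T.

B ≈ 220 μT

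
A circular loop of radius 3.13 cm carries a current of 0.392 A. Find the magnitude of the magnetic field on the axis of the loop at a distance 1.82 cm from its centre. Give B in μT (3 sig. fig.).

On the axis of a circular loop, B = μ₀IR² / [2(R²+z²)^(3/2)].
R² + z² = (0.0313)² + (0.0182)² = 0.001311 m², and (R²+z²)^(3/2) = 4.75×10⁻⁵ m³.
B = (4π×10⁻⁷ × 0.392 × 0.0009797) / (2 × 4.75×10⁻⁵) = 5.08×10⁻⁶ T.

B ≈ 5.08 μT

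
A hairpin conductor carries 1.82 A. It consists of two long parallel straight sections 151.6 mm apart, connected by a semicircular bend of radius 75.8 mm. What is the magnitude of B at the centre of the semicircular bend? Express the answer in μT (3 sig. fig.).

B ≈ 12.3 μT

The semicircular arc contributes B_arc = μ₀I·π/(4πR) = μ₀I/(4R) = 7.54×10⁻⁶ T.
Each semi-infinite lead is at perpendicular distance R = 0.0758 m from the centre, with the perpendicular foot at its near end, so it contributes μ₀I/(4πR); both point the same way, together 4.80×10⁻⁶ T.
Arc and leads all point the same direction: B = 7.54×10⁻⁶ + 4.80×10⁻⁶ = 1.23×10⁻⁵ T.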